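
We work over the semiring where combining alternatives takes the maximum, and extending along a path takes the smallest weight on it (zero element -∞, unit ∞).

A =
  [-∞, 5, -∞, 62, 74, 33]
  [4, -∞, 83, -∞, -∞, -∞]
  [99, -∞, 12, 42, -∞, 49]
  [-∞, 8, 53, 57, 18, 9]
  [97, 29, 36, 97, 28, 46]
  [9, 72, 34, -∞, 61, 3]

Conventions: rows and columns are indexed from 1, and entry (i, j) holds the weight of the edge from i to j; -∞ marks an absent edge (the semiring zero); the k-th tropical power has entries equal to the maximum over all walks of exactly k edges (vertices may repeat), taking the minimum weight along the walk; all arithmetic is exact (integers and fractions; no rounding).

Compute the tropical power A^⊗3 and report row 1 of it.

A^⊗2:
  [74, 33, 53, 74, 33, 46]
  [83, 4, 12, 42, 4, 49]
  [12, 49, 42, 62, 74, 33]
  [53, 18, 53, 57, 18, 49]
  [36, 46, 53, 62, 74, 36]
  [61, 29, 72, 61, 28, 46]
A^⊗3:
  [53, 46, 53, 62, 74, 49]
  [12, 49, 42, 62, 74, 33]
  [74, 33, 53, 74, 33, 46]
  [53, 49, 53, 57, 53, 49]
  [74, 36, 53, 74, 36, 49]
  [72, 46, 53, 61, 61, 49]
Answer: row 1 of A^⊗3 = [53, 46, 53, 62, 74, 49]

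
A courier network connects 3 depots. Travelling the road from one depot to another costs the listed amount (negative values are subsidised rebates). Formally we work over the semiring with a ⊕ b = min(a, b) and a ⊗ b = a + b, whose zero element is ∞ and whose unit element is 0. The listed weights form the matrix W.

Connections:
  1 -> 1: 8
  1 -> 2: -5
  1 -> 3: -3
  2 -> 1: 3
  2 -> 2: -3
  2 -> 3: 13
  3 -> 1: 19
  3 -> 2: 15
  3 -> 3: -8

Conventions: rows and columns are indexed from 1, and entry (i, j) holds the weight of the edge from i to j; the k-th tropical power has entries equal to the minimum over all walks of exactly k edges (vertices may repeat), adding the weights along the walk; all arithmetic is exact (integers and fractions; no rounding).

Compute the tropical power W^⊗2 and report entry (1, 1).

W^⊗2:
  [-2, -8, -11]
  [0, -6, 0]
  [11, 7, -16]
Key observation: the optimum is the walk 1->2->1, with weight (-5) + 3 = -2.
Optimal value attained by: walk 1->2->1.
Answer: (W^⊗2)[1][1] = -2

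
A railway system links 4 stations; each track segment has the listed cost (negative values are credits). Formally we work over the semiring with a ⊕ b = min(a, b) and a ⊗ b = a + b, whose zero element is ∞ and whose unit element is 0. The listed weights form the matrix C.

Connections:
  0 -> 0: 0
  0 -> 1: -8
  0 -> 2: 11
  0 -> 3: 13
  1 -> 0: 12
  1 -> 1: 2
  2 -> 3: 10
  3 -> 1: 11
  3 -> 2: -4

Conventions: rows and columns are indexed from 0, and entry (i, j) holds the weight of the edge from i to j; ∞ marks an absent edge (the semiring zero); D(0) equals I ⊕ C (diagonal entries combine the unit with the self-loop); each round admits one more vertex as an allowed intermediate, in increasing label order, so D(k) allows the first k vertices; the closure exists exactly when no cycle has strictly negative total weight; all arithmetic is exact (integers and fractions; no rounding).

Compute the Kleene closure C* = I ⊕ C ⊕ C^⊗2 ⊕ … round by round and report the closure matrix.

D(0):
  [0, -8, 11, 13]
  [12, 0, ∞, ∞]
  [∞, ∞, 0, 10]
  [∞, 11, -4, 0]
D(1):
  [0, -8, 11, 13]
  [12, 0, 23, 25]
  [∞, ∞, 0, 10]
  [∞, 11, -4, 0]
D(2):
  [0, -8, 11, 13]
  [12, 0, 23, 25]
  [∞, ∞, 0, 10]
  [23, 11, -4, 0]
D(3):
  [0, -8, 11, 13]
  [12, 0, 23, 25]
  [∞, ∞, 0, 10]
  [23, 11, -4, 0]
D(4):
  [0, -8, 9, 13]
  [12, 0, 21, 25]
  [33, 21, 0, 10]
  [23, 11, -4, 0]
Answer: C* = [[0, -8, 9, 13], [12, 0, 21, 25], [33, 21, 0, 10], [23, 11, -4, 0]]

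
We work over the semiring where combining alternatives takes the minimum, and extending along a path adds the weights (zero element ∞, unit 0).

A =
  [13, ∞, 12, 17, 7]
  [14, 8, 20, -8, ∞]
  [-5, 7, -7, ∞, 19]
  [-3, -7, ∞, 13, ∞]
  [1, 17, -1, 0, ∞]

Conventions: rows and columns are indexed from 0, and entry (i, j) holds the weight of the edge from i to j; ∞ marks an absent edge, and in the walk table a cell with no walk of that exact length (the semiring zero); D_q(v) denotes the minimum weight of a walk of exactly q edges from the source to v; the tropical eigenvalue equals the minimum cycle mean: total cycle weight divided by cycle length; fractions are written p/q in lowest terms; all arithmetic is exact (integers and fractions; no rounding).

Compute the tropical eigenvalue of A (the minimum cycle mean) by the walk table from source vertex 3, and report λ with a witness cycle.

q=0: [∞, ∞, ∞, 0, ∞]
q=1: [-3, -7, ∞, 13, ∞]
q=2: [7, 1, 9, -15, 4]
q=3: [-18, -22, 2, -7, 14]
q=4: [-10, -14, -6, -30, -11]
q=5: [-33, -37, -13, -22, -3]
Optimal cycle mean attained by: cycle 1->3->1, total (-8) + (-7), length 2.
Answer: λ = -15/2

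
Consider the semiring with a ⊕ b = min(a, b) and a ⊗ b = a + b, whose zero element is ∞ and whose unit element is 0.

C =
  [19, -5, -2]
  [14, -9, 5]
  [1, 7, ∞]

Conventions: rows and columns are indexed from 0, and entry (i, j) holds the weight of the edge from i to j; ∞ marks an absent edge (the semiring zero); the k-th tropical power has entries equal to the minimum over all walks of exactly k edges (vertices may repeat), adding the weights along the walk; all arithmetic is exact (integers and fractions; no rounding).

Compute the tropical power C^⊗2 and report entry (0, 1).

C^⊗2:
  [-1, -14, 0]
  [5, -18, -4]
  [20, -4, -1]
Key observation: the optimum is the walk 0->1->1, with weight (-5) + (-9) = -14.
Optimal value attained by: walk 0->1->1.
Answer: (C^⊗2)[0][1] = -14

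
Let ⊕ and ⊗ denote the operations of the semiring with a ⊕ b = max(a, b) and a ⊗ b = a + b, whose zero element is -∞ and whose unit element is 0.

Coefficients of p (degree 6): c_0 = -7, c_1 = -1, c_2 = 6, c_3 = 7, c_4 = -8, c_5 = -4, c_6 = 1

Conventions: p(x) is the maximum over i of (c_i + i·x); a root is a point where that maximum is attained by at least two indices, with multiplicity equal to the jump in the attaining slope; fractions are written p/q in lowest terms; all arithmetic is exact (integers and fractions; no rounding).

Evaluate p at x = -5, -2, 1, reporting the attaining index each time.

p(-5) = max(-7+0·(-5)=-7, -1+1·(-5)=-6, 6+2·(-5)=-4, 7+3·(-5)=-8, -8+4·(-5)=-28, -4+5·(-5)=-29, 1+6·(-5)=-29) = -4 (attained by i=2)
p(-2) = max(-7+0·(-2)=-7, -1+1·(-2)=-3, 6+2·(-2)=2, 7+3·(-2)=1, -8+4·(-2)=-16, -4+5·(-2)=-14, 1+6·(-2)=-11) = 2 (attained by i=2)
p(1) = max(-7+0·1=-7, -1+1·1=0, 6+2·1=8, 7+3·1=10, -8+4·1=-4, -4+5·1=1, 1+6·1=7) = 10 (attained by i=3)
Answer: p(-5) = -4; p(-2) = 2; p(1) = 10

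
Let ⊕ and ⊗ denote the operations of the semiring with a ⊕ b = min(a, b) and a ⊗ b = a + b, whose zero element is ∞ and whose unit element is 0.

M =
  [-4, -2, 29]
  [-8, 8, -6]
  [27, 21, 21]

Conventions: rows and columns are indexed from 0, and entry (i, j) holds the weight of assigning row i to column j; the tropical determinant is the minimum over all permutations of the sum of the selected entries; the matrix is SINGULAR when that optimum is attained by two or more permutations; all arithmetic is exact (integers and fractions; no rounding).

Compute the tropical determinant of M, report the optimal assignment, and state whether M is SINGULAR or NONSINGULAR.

σ = (0, 1, 2): (-4) + 8 + 21 = 25
σ = (0, 2, 1): (-4) + (-6) + 21 = 11
σ = (1, 0, 2): (-2) + (-8) + 21 = 11
σ = (1, 2, 0): (-2) + (-6) + 27 = 19
σ = (2, 0, 1): 29 + (-8) + 21 = 42
σ = (2, 1, 0): 29 + 8 + 27 = 64
Optimal value attained by: σ = (0, 2, 1).
Answer: det⊕(M) = 11; verdict: SINGULAR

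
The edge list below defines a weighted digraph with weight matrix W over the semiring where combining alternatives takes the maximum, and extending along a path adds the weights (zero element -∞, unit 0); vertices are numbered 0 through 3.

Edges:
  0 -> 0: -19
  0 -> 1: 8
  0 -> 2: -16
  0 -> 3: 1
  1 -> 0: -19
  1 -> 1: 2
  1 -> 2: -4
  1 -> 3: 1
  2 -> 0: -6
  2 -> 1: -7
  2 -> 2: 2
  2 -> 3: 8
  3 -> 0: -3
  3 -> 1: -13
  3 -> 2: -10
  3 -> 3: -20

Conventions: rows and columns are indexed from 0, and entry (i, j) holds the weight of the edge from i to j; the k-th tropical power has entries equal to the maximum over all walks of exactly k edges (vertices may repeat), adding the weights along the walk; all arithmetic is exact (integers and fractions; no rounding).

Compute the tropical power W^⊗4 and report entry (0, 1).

W^⊗2:
  [-2, 10, 4, 9]
  [-2, 4, -2, 4]
  [5, 2, 4, 10]
  [-16, 5, -8, -2]
W^⊗3:
  [6, 12, 6, 12]
  [1, 6, 0, 6]
  [7, 13, 6, 12]
  [-5, 7, 1, 6]
W^⊗4:
  [9, 14, 8, 14]
  [3, 9, 2, 8]
  [9, 15, 9, 14]
  [3, 9, 3, 9]
Key observation: the optimum is the walk 0->1->1->1->1, with weight 8 + 2 + 2 + 2 = 14.
Optimal value attained by: walk 0->1->1->1->1.
Answer: (W^⊗4)[0][1] = 14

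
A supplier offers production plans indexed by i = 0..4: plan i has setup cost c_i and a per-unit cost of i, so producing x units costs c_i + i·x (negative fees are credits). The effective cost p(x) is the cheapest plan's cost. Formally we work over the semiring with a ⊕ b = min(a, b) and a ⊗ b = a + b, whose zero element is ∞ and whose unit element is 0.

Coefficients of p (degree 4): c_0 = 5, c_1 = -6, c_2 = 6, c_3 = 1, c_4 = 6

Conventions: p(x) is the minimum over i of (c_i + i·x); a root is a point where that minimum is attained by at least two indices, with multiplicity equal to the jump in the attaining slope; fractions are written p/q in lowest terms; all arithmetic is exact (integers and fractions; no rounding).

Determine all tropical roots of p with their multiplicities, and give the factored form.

hull edge (i=0, c=5) to (i=1, c=-6): slope -11, span 1
hull edge (i=1, c=-6) to (i=3, c=1): slope 7/2, span 2
hull edge (i=3, c=1) to (i=4, c=6): slope 5, span 1
Factored form: p(x) = 6 ⊗ (x ⊕ (-5)) ⊗ (x ⊕ (-7/2)) ⊗ (x ⊕ (-7/2)) ⊗ (x ⊕ 11)
Answer: roots = -5 (mult 1), -7/2 (mult 2), 11 (mult 1)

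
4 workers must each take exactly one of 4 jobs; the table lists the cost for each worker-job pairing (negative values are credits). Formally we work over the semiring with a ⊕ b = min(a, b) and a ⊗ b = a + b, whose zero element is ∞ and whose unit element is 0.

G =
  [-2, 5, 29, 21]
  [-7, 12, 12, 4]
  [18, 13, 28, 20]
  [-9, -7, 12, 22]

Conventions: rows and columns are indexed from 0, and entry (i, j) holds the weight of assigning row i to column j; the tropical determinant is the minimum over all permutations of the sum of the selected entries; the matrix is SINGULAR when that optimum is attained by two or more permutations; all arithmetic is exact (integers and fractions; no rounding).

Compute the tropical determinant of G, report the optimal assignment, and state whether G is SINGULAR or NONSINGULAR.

σ = (0, 1, 2, 3): (-2) + 12 + 28 + 22 = 60
σ = (0, 1, 3, 2): (-2) + 12 + 20 + 12 = 42
σ = (0, 2, 1, 3): (-2) + 12 + 13 + 22 = 45
σ = (0, 2, 3, 1): (-2) + 12 + 20 + (-7) = 23
σ = (0, 3, 1, 2): (-2) + 4 + 13 + 12 = 27
σ = (0, 3, 2, 1): (-2) + 4 + 28 + (-7) = 23
σ = (1, 0, 2, 3): 5 + (-7) + 28 + 22 = 48
σ = (1, 0, 3, 2): 5 + (-7) + 20 + 12 = 30
σ = (1, 2, 0, 3): 5 + 12 + 18 + 22 = 57
σ = (1, 2, 3, 0): 5 + 12 + 20 + (-9) = 28
σ = (1, 3, 0, 2): 5 + 4 + 18 + 12 = 39
σ = (1, 3, 2, 0): 5 + 4 + 28 + (-9) = 28
σ = (2, 0, 1, 3): 29 + (-7) + 13 + 22 = 57
σ = (2, 0, 3, 1): 29 + (-7) + 20 + (-7) = 35
σ = (2, 1, 0, 3): 29 + 12 + 18 + 22 = 81
σ = (2, 1, 3, 0): 29 + 12 + 20 + (-9) = 52
σ = (2, 3, 0, 1): 29 + 4 + 18 + (-7) = 44
σ = (2, 3, 1, 0): 29 + 4 + 13 + (-9) = 37
σ = (3, 0, 1, 2): 21 + (-7) + 13 + 12 = 39
σ = (3, 0, 2, 1): 21 + (-7) + 28 + (-7) = 35
σ = (3, 1, 0, 2): 21 + 12 + 18 + 12 = 63
σ = (3, 1, 2, 0): 21 + 12 + 28 + (-9) = 52
σ = (3, 2, 0, 1): 21 + 12 + 18 + (-7) = 44
σ = (3, 2, 1, 0): 21 + 12 + 13 + (-9) = 37
Optimal value attained by: σ = (0, 2, 3, 1).
Answer: det⊕(G) = 23; verdict: SINGULAR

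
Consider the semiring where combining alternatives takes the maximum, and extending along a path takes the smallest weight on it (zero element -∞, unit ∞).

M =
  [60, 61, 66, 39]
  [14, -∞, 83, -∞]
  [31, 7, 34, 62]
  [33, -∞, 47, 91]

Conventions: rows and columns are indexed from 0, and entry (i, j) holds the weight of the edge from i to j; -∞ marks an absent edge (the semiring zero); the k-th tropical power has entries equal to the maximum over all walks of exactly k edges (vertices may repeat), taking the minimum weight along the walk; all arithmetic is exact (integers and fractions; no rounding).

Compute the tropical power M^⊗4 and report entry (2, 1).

M^⊗2:
  [60, 60, 61, 62]
  [31, 14, 34, 62]
  [33, 31, 47, 62]
  [33, 33, 47, 91]
M^⊗3:
  [60, 60, 60, 62]
  [33, 31, 47, 62]
  [33, 33, 47, 62]
  [33, 33, 47, 91]
M^⊗4:
  [60, 60, 60, 62]
  [33, 33, 47, 62]
  [33, 33, 47, 62]
  [33, 33, 47, 91]
Key observation: the optimum is the walk 2->2->3->0->1, with weight 34 min 62 min 33 min 61 = 33.
Optimal value attained by: walk 2->2->3->0->1.
Answer: (M^⊗4)[2][1] = 33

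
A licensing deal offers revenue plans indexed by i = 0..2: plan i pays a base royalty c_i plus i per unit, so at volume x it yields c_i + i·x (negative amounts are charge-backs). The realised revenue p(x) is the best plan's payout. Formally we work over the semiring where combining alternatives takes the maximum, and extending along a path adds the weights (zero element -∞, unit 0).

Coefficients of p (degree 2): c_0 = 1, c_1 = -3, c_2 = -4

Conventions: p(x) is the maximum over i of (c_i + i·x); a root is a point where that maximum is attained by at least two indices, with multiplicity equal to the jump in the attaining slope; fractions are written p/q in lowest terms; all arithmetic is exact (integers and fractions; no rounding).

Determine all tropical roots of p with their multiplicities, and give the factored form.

hull edge (i=0, c=1) to (i=2, c=-4): slope -5/2, span 2
Factored form: p(x) = -4 ⊗ (x ⊕ 5/2) ⊗ (x ⊕ 5/2)
Answer: roots = 5/2 (mult 2)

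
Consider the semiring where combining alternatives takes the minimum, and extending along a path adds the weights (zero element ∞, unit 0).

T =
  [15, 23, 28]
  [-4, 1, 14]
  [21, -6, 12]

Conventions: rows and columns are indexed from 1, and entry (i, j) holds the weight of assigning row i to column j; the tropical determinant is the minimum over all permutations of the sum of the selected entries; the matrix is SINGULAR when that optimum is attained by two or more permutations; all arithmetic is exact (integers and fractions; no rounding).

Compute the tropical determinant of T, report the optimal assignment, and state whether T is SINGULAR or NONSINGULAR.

σ = (1, 2, 3): 15 + 1 + 12 = 28
σ = (1, 3, 2): 15 + 14 + (-6) = 23
σ = (2, 1, 3): 23 + (-4) + 12 = 31
σ = (2, 3, 1): 23 + 14 + 21 = 58
σ = (3, 1, 2): 28 + (-4) + (-6) = 18
σ = (3, 2, 1): 28 + 1 + 21 = 50
Optimal value attained by: σ = (3, 1, 2).
Answer: det⊕(T) = 18; verdict: NONSINGULAR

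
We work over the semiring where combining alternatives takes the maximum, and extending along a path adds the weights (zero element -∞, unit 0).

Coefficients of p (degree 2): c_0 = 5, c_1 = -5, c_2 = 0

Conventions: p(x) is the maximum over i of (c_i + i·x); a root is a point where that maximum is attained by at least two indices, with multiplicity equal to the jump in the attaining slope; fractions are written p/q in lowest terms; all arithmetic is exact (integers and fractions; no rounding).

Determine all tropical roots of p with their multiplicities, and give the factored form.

hull edge (i=0, c=5) to (i=2, c=0): slope -5/2, span 2
Factored form: p(x) = 0 ⊗ (x ⊕ 5/2) ⊗ (x ⊕ 5/2)
Answer: roots = 5/2 (mult 2)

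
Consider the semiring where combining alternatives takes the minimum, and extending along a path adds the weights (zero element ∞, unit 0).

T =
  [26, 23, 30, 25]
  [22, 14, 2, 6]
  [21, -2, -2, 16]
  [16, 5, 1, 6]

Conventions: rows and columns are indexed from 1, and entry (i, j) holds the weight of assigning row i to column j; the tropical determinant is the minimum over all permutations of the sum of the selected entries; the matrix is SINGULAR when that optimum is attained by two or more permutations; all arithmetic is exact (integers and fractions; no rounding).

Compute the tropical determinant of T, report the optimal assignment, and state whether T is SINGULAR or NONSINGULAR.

σ = (1, 2, 3, 4): 26 + 14 + (-2) + 6 = 44
σ = (1, 2, 4, 3): 26 + 14 + 16 + 1 = 57
σ = (1, 3, 2, 4): 26 + 2 + (-2) + 6 = 32
σ = (1, 3, 4, 2): 26 + 2 + 16 + 5 = 49
σ = (1, 4, 2, 3): 26 + 6 + (-2) + 1 = 31
σ = (1, 4, 3, 2): 26 + 6 + (-2) + 5 = 35
σ = (2, 1, 3, 4): 23 + 22 + (-2) + 6 = 49
σ = (2, 1, 4, 3): 23 + 22 + 16 + 1 = 62
σ = (2, 3, 1, 4): 23 + 2 + 21 + 6 = 52
σ = (2, 3, 4, 1): 23 + 2 + 16 + 16 = 57
σ = (2, 4, 1, 3): 23 + 6 + 21 + 1 = 51
σ = (2, 4, 3, 1): 23 + 6 + (-2) + 16 = 43
σ = (3, 1, 2, 4): 30 + 22 + (-2) + 6 = 56
σ = (3, 1, 4, 2): 30 + 22 + 16 + 5 = 73
σ = (3, 2, 1, 4): 30 + 14 + 21 + 6 = 71
σ = (3, 2, 4, 1): 30 + 14 + 16 + 16 = 76
σ = (3, 4, 1, 2): 30 + 6 + 21 + 5 = 62
σ = (3, 4, 2, 1): 30 + 6 + (-2) + 16 = 50
σ = (4, 1, 2, 3): 25 + 22 + (-2) + 1 = 46
σ = (4, 1, 3, 2): 25 + 22 + (-2) + 5 = 50
σ = (4, 2, 1, 3): 25 + 14 + 21 + 1 = 61
σ = (4, 2, 3, 1): 25 + 14 + (-2) + 16 = 53
σ = (4, 3, 1, 2): 25 + 2 + 21 + 5 = 53
σ = (4, 3, 2, 1): 25 + 2 + (-2) + 16 = 41
Optimal value attained by: σ = (1, 4, 2, 3).
Answer: det⊕(T) = 31; verdict: NONSINGULAR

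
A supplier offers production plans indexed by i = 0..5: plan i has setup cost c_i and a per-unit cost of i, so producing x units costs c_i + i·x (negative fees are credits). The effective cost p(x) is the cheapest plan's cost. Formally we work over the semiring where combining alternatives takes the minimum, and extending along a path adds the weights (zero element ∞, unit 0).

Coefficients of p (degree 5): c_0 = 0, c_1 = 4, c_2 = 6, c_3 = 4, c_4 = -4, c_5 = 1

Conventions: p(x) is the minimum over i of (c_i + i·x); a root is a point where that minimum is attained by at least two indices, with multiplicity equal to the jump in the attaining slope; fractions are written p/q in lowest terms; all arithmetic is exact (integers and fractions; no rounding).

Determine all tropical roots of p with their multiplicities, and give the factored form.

hull edge (i=0, c=0) to (i=4, c=-4): slope -1, span 4
hull edge (i=4, c=-4) to (i=5, c=1): slope 5, span 1
Factored form: p(x) = 1 ⊗ (x ⊕ (-5)) ⊗ (x ⊕ 1) ⊗ (x ⊕ 1) ⊗ (x ⊕ 1) ⊗ (x ⊕ 1)
Answer: roots = -5 (mult 1), 1 (mult 4)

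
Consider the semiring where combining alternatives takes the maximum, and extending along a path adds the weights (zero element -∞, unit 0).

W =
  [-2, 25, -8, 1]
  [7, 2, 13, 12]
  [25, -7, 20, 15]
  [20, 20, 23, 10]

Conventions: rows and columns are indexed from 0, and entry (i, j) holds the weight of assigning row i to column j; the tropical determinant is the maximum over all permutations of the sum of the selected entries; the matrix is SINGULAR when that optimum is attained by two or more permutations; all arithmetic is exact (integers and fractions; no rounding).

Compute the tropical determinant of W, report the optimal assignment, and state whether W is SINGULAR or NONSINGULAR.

σ = (0, 1, 2, 3): (-2) + 2 + 20 + 10 = 30
σ = (0, 1, 3, 2): (-2) + 2 + 15 + 23 = 38
σ = (0, 2, 1, 3): (-2) + 13 + (-7) + 10 = 14
σ = (0, 2, 3, 1): (-2) + 13 + 15 + 20 = 46
σ = (0, 3, 1, 2): (-2) + 12 + (-7) + 23 = 26
σ = (0, 3, 2, 1): (-2) + 12 + 20 + 20 = 50
σ = (1, 0, 2, 3): 25 + 7 + 20 + 10 = 62
σ = (1, 0, 3, 2): 25 + 7 + 15 + 23 = 70
σ = (1, 2, 0, 3): 25 + 13 + 25 + 10 = 73
σ = (1, 2, 3, 0): 25 + 13 + 15 + 20 = 73
σ = (1, 3, 0, 2): 25 + 12 + 25 + 23 = 85
σ = (1, 3, 2, 0): 25 + 12 + 20 + 20 = 77
σ = (2, 0, 1, 3): (-8) + 7 + (-7) + 10 = 2
σ = (2, 0, 3, 1): (-8) + 7 + 15 + 20 = 34
σ = (2, 1, 0, 3): (-8) + 2 + 25 + 10 = 29
σ = (2, 1, 3, 0): (-8) + 2 + 15 + 20 = 29
σ = (2, 3, 0, 1): (-8) + 12 + 25 + 20 = 49
σ = (2, 3, 1, 0): (-8) + 12 + (-7) + 20 = 17
σ = (3, 0, 1, 2): 1 + 7 + (-7) + 23 = 24
σ = (3, 0, 2, 1): 1 + 7 + 20 + 20 = 48
σ = (3, 1, 0, 2): 1 + 2 + 25 + 23 = 51
σ = (3, 1, 2, 0): 1 + 2 + 20 + 20 = 43
σ = (3, 2, 0, 1): 1 + 13 + 25 + 20 = 59
σ = (3, 2, 1, 0): 1 + 13 + (-7) + 20 = 27
Optimal value attained by: σ = (1, 3, 0, 2).
Answer: det⊕(W) = 85; verdict: NONSINGULAR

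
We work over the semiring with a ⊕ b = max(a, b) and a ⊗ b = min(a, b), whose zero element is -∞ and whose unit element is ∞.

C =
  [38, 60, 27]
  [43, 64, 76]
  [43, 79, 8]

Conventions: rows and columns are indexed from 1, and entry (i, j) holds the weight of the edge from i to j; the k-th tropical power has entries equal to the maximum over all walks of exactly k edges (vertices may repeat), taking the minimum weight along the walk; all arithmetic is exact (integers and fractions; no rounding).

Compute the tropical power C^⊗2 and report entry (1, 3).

C^⊗2:
  [43, 60, 60]
  [43, 76, 64]
  [43, 64, 76]
Key observation: the optimum is the walk 1->2->3, with weight 60 min 76 = 60.
Optimal value attained by: walk 1->2->3.
Answer: (C^⊗2)[1][3] = 60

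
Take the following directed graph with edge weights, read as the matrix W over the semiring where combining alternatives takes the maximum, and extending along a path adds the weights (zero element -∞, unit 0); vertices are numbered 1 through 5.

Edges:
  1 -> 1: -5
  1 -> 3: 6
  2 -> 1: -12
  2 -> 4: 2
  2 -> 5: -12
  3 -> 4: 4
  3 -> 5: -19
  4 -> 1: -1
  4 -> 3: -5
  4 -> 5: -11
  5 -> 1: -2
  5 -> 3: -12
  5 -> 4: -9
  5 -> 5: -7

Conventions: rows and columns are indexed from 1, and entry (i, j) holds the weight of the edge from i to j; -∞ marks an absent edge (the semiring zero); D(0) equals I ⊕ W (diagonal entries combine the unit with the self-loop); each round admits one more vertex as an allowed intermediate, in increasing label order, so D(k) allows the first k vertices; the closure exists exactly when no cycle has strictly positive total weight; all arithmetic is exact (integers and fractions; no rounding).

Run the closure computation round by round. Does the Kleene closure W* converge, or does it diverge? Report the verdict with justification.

D(0):
  [0, -∞, 6, -∞, -∞]
  [-12, 0, -∞, 2, -12]
  [-∞, -∞, 0, 4, -19]
  [-1, -∞, -5, 0, -11]
  [-2, -∞, -12, -9, 0]
D(1):
  [0, -∞, 6, -∞, -∞]
  [-12, 0, -6, 2, -12]
  [-∞, -∞, 0, 4, -19]
  [-1, -∞, 5, 0, -11]
  [-2, -∞, 4, -9, 0]
D(2):
  [0, -∞, 6, -∞, -∞]
  [-12, 0, -6, 2, -12]
  [-∞, -∞, 0, 4, -19]
  [-1, -∞, 5, 0, -11]
  [-2, -∞, 4, -9, 0]
Detection: at round 3, diagonal entry (4, 4) turns strictly positive.
Key observation: the cycle 4->1->3->4 has total weight (-1) + 6 + 4, which is strictly positive.
Answer: DIVERGES — positive cycle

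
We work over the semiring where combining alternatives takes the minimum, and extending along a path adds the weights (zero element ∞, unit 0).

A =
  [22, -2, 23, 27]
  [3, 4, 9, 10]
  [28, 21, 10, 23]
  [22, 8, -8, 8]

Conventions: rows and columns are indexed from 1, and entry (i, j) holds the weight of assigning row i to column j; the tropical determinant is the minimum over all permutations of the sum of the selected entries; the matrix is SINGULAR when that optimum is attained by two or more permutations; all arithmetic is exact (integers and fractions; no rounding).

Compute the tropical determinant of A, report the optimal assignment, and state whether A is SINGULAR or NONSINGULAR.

σ = (1, 2, 3, 4): 22 + 4 + 10 + 8 = 44
σ = (1, 2, 4, 3): 22 + 4 + 23 + (-8) = 41
σ = (1, 3, 2, 4): 22 + 9 + 21 + 8 = 60
σ = (1, 3, 4, 2): 22 + 9 + 23 + 8 = 62
σ = (1, 4, 2, 3): 22 + 10 + 21 + (-8) = 45
σ = (1, 4, 3, 2): 22 + 10 + 10 + 8 = 50
σ = (2, 1, 3, 4): (-2) + 3 + 10 + 8 = 19
σ = (2, 1, 4, 3): (-2) + 3 + 23 + (-8) = 16
σ = (2, 3, 1, 4): (-2) + 9 + 28 + 8 = 43
σ = (2, 3, 4, 1): (-2) + 9 + 23 + 22 = 52
σ = (2, 4, 1, 3): (-2) + 10 + 28 + (-8) = 28
σ = (2, 4, 3, 1): (-2) + 10 + 10 + 22 = 40
σ = (3, 1, 2, 4): 23 + 3 + 21 + 8 = 55
σ = (3, 1, 4, 2): 23 + 3 + 23 + 8 = 57
σ = (3, 2, 1, 4): 23 + 4 + 28 + 8 = 63
σ = (3, 2, 4, 1): 23 + 4 + 23 + 22 = 72
σ = (3, 4, 1, 2): 23 + 10 + 28 + 8 = 69
σ = (3, 4, 2, 1): 23 + 10 + 21 + 22 = 76
σ = (4, 1, 2, 3): 27 + 3 + 21 + (-8) = 43
σ = (4, 1, 3, 2): 27 + 3 + 10 + 8 = 48
σ = (4, 2, 1, 3): 27 + 4 + 28 + (-8) = 51
σ = (4, 2, 3, 1): 27 + 4 + 10 + 22 = 63
σ = (4, 3, 1, 2): 27 + 9 + 28 + 8 = 72
σ = (4, 3, 2, 1): 27 + 9 + 21 + 22 = 79
Optimal value attained by: σ = (2, 1, 4, 3).
Answer: det⊕(A) = 16; verdict: NONSINGULAR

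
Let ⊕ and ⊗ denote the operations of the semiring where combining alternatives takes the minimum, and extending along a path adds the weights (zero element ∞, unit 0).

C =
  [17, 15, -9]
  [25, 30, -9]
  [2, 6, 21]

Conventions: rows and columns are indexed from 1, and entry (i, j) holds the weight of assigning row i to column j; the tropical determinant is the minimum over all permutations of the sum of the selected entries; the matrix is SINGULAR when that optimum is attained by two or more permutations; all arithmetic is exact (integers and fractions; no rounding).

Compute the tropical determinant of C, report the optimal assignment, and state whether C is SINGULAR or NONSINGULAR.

σ = (1, 2, 3): 17 + 30 + 21 = 68
σ = (1, 3, 2): 17 + (-9) + 6 = 14
σ = (2, 1, 3): 15 + 25 + 21 = 61
σ = (2, 3, 1): 15 + (-9) + 2 = 8
σ = (3, 1, 2): (-9) + 25 + 6 = 22
σ = (3, 2, 1): (-9) + 30 + 2 = 23
Optimal value attained by: σ = (2, 3, 1).
Answer: det⊕(C) = 8; verdict: NONSINGULAR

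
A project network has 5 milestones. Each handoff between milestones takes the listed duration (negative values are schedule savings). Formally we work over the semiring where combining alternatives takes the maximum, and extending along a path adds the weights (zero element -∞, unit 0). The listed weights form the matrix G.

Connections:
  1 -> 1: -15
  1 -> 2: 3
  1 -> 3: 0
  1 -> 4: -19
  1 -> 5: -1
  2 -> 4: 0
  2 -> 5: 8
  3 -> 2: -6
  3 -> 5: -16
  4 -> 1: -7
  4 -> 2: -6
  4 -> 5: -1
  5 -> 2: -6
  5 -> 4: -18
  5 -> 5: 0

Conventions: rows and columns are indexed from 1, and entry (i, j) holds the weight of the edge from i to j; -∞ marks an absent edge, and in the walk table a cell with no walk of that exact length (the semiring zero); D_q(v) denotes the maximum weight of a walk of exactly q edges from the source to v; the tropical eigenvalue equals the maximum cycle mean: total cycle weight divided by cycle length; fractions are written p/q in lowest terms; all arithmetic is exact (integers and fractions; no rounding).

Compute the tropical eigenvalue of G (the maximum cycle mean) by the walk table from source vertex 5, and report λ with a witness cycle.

q=0: [-∞, -∞, -∞, -∞, 0]
q=1: [-∞, -6, -∞, -18, 0]
q=2: [-25, -6, -∞, -6, 2]
q=3: [-13, -4, -25, -6, 2]
q=4: [-13, -4, -13, -4, 4]
q=5: [-11, -2, -13, -4, 4]
Optimal cycle mean attained by: cycle 2->5->2, total 8 + (-6), length 2.
Answer: λ = 1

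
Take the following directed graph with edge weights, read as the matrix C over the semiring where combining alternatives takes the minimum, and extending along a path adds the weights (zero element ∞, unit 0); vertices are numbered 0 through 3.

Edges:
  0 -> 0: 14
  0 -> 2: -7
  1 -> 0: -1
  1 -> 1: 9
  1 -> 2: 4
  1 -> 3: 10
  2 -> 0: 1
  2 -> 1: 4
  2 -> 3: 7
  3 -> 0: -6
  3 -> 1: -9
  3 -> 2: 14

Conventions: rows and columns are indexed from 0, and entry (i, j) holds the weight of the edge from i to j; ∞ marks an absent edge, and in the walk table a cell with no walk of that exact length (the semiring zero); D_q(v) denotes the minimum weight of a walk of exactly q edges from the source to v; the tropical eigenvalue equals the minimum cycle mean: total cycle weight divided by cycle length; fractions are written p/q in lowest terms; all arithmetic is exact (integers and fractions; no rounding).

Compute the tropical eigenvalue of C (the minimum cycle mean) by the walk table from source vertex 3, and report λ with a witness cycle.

q=0: [∞, ∞, ∞, 0]
q=1: [-6, -9, 14, ∞]
q=2: [-10, 0, -13, 1]
q=3: [-12, -9, -17, -6]
q=4: [-16, -15, -19, -10]
Optimal cycle mean attained by: cycle 0->2->0, total (-7) + 1, length 2.
Answer: λ = -3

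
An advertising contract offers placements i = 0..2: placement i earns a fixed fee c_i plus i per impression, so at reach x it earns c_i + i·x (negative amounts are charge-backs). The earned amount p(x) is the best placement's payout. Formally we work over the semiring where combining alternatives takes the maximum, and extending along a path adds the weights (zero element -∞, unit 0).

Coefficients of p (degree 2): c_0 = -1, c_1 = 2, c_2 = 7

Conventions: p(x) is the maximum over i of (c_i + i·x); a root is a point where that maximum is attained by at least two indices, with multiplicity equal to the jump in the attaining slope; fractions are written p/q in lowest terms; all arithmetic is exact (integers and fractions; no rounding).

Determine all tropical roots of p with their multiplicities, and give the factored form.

hull edge (i=0, c=-1) to (i=2, c=7): slope 4, span 2
Factored form: p(x) = 7 ⊗ (x ⊕ (-4)) ⊗ (x ⊕ (-4))
Answer: roots = -4 (mult 2)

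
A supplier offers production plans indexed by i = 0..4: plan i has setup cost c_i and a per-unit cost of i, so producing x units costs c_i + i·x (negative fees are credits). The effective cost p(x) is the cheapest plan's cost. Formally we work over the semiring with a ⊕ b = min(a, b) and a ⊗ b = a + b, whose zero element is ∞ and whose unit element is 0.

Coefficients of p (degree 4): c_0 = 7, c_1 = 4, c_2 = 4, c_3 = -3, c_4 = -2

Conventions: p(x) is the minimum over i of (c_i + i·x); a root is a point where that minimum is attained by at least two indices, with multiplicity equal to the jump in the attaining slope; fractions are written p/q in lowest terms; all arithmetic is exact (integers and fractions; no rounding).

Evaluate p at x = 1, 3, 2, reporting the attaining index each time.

p(1) = min(7+0·1=7, 4+1·1=5, 4+2·1=6, -3+3·1=0, -2+4·1=2) = 0 (attained by i=3)
p(3) = min(7+0·3=7, 4+1·3=7, 4+2·3=10, -3+3·3=6, -2+4·3=10) = 6 (attained by i=3)
p(2) = min(7+0·2=7, 4+1·2=6, 4+2·2=8, -3+3·2=3, -2+4·2=6) = 3 (attained by i=3)
Answer: p(1) = 0; p(3) = 6; p(2) = 3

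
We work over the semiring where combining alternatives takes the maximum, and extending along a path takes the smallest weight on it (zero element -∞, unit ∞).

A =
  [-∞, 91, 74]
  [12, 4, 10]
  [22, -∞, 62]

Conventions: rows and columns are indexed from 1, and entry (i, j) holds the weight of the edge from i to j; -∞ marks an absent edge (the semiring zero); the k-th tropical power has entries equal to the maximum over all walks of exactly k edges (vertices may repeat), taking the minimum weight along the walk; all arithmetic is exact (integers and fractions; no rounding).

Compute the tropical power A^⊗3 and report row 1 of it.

A^⊗2:
  [22, 4, 62]
  [10, 12, 12]
  [22, 22, 62]
A^⊗3:
  [22, 22, 62]
  [12, 10, 12]
  [22, 22, 62]
Answer: row 1 of A^⊗3 = [22, 22, 62]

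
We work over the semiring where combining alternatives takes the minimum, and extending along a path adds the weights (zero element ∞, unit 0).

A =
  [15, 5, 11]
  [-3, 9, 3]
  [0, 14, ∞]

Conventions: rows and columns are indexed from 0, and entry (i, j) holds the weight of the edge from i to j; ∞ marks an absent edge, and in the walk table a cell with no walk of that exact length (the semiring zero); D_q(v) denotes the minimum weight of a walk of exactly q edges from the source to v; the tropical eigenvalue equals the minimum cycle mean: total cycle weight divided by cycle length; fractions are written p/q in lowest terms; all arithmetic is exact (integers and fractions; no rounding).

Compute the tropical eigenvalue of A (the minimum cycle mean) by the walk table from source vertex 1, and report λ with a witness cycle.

q=0: [∞, 0, ∞]
q=1: [-3, 9, 3]
q=2: [3, 2, 8]
q=3: [-1, 8, 5]
Optimal cycle mean attained by: cycle 0->1->0, total 5 + (-3), length 2.
Answer: λ = 1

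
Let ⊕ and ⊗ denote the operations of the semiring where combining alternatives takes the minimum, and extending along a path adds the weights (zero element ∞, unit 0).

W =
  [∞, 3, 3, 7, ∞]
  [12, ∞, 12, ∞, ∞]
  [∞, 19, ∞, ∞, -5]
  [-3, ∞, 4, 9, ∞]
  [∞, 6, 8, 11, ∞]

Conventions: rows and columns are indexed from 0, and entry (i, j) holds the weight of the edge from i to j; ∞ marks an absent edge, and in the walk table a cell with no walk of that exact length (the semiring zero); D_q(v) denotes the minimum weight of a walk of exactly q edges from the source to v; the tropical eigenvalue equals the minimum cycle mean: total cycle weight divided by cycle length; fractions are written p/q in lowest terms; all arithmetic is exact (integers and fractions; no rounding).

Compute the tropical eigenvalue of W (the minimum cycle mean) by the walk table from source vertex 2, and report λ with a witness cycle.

q=0: [∞, ∞, 0, ∞, ∞]
q=1: [∞, 19, ∞, ∞, -5]
q=2: [31, 1, 3, 6, ∞]
q=3: [3, 22, 10, 15, -2]
q=4: [12, 4, 6, 9, 5]
q=5: [6, 11, 13, 16, 1]
Optimal cycle mean attained by: cycle 0->2->4->3->0, total 3 + (-5) + 11 + (-3), length 4.
Answer: λ = 3/2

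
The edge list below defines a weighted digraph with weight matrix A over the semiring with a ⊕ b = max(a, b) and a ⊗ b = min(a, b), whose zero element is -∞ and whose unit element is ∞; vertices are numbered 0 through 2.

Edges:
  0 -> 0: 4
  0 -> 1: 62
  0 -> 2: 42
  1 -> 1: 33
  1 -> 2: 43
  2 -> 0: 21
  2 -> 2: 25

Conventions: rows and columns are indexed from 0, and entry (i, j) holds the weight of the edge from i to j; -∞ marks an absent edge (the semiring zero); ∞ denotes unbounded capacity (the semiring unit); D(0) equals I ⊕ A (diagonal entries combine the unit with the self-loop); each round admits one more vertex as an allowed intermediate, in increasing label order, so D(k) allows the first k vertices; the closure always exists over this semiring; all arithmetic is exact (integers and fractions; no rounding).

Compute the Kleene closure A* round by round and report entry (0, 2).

D(0):
  [∞, 62, 42]
  [-∞, ∞, 43]
  [21, -∞, ∞]
D(1):
  [∞, 62, 42]
  [-∞, ∞, 43]
  [21, 21, ∞]
D(2):
  [∞, 62, 43]
  [-∞, ∞, 43]
  [21, 21, ∞]
D(3):
  [∞, 62, 43]
  [21, ∞, 43]
  [21, 21, ∞]
Answer: A*[0][2] = 43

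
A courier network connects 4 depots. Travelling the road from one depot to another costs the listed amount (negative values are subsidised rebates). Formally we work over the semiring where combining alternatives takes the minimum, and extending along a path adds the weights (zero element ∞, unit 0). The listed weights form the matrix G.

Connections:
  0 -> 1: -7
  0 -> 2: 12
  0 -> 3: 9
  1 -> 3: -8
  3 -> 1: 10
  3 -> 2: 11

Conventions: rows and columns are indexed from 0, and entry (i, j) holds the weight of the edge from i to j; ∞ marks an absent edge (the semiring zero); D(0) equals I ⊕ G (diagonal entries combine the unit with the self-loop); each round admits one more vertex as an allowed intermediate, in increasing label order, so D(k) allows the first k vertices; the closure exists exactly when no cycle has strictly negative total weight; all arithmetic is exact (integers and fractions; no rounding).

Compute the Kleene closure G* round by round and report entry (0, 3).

D(0):
  [0, -7, 12, 9]
  [∞, 0, ∞, -8]
  [∞, ∞, 0, ∞]
  [∞, 10, 11, 0]
D(1):
  [0, -7, 12, 9]
  [∞, 0, ∞, -8]
  [∞, ∞, 0, ∞]
  [∞, 10, 11, 0]
D(2):
  [0, -7, 12, -15]
  [∞, 0, ∞, -8]
  [∞, ∞, 0, ∞]
  [∞, 10, 11, 0]
D(3):
  [0, -7, 12, -15]
  [∞, 0, ∞, -8]
  [∞, ∞, 0, ∞]
  [∞, 10, 11, 0]
D(4):
  [0, -7, -4, -15]
  [∞, 0, 3, -8]
  [∞, ∞, 0, ∞]
  [∞, 10, 11, 0]
Answer: G*[0][3] = -15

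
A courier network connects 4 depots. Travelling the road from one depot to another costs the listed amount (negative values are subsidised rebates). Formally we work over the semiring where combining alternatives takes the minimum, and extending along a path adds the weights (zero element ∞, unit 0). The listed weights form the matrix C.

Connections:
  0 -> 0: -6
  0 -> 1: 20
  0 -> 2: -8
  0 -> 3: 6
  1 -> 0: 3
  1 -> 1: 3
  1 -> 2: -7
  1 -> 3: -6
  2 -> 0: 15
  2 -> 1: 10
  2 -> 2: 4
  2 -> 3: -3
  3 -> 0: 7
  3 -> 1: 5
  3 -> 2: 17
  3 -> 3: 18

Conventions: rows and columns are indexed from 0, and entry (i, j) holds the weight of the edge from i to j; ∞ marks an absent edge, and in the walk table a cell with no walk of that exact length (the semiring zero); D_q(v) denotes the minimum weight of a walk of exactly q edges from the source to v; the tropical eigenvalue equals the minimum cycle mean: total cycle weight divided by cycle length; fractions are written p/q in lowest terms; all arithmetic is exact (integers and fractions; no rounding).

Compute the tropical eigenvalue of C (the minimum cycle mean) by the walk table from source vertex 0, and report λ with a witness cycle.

q=0: [0, ∞, ∞, ∞]
q=1: [-6, 20, -8, 6]
q=2: [-12, 2, -14, -11]
q=3: [-18, -6, -20, -17]
q=4: [-24, -12, -26, -23]
Optimal cycle mean attained by: cycle 0->0, total (-6), length 1.
Answer: λ = -6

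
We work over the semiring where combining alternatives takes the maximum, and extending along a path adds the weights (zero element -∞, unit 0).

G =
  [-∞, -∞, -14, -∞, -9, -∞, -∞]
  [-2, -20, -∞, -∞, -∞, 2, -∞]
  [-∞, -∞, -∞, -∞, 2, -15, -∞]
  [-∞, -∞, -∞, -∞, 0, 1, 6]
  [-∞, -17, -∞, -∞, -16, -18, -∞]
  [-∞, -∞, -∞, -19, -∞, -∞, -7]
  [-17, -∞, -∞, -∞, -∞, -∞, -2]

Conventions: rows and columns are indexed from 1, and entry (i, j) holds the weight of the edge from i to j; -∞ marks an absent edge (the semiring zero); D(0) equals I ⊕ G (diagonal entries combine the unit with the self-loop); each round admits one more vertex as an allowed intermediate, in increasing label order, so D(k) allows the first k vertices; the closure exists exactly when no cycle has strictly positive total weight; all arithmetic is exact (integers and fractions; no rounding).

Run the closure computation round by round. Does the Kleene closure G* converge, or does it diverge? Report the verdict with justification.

D(0):
  [0, -∞, -14, -∞, -9, -∞, -∞]
  [-2, 0, -∞, -∞, -∞, 2, -∞]
  [-∞, -∞, 0, -∞, 2, -15, -∞]
  [-∞, -∞, -∞, 0, 0, 1, 6]
  [-∞, -17, -∞, -∞, 0, -18, -∞]
  [-∞, -∞, -∞, -19, -∞, 0, -7]
  [-17, -∞, -∞, -∞, -∞, -∞, 0]
D(1):
  [0, -∞, -14, -∞, -9, -∞, -∞]
  [-2, 0, -16, -∞, -11, 2, -∞]
  [-∞, -∞, 0, -∞, 2, -15, -∞]
  [-∞, -∞, -∞, 0, 0, 1, 6]
  [-∞, -17, -∞, -∞, 0, -18, -∞]
  [-∞, -∞, -∞, -19, -∞, 0, -7]
  [-17, -∞, -31, -∞, -26, -∞, 0]
D(2):
  [0, -∞, -14, -∞, -9, -∞, -∞]
  [-2, 0, -16, -∞, -11, 2, -∞]
  [-∞, -∞, 0, -∞, 2, -15, -∞]
  [-∞, -∞, -∞, 0, 0, 1, 6]
  [-19, -17, -33, -∞, 0, -15, -∞]
  [-∞, -∞, -∞, -19, -∞, 0, -7]
  [-17, -∞, -31, -∞, -26, -∞, 0]
D(3):
  [0, -∞, -14, -∞, -9, -29, -∞]
  [-2, 0, -16, -∞, -11, 2, -∞]
  [-∞, -∞, 0, -∞, 2, -15, -∞]
  [-∞, -∞, -∞, 0, 0, 1, 6]
  [-19, -17, -33, -∞, 0, -15, -∞]
  [-∞, -∞, -∞, -19, -∞, 0, -7]
  [-17, -∞, -31, -∞, -26, -46, 0]
D(4):
  [0, -∞, -14, -∞, -9, -29, -∞]
  [-2, 0, -16, -∞, -11, 2, -∞]
  [-∞, -∞, 0, -∞, 2, -15, -∞]
  [-∞, -∞, -∞, 0, 0, 1, 6]
  [-19, -17, -33, -∞, 0, -15, -∞]
  [-∞, -∞, -∞, -19, -19, 0, -7]
  [-17, -∞, -31, -∞, -26, -46, 0]
D(5):
  [0, -26, -14, -∞, -9, -24, -∞]
  [-2, 0, -16, -∞, -11, 2, -∞]
  [-17, -15, 0, -∞, 2, -13, -∞]
  [-19, -17, -33, 0, 0, 1, 6]
  [-19, -17, -33, -∞, 0, -15, -∞]
  [-38, -36, -52, -19, -19, 0, -7]
  [-17, -43, -31, -∞, -26, -41, 0]
D(6):
  [0, -26, -14, -43, -9, -24, -31]
  [-2, 0, -16, -17, -11, 2, -5]
  [-17, -15, 0, -32, 2, -13, -20]
  [-19, -17, -33, 0, 0, 1, 6]
  [-19, -17, -33, -34, 0, -15, -22]
  [-38, -36, -52, -19, -19, 0, -7]
  [-17, -43, -31, -60, -26, -41, 0]
D(7):
  [0, -26, -14, -43, -9, -24, -31]
  [-2, 0, -16, -17, -11, 2, -5]
  [-17, -15, 0, -32, 2, -13, -20]
  [-11, -17, -25, 0, 0, 1, 6]
  [-19, -17, -33, -34, 0, -15, -22]
  [-24, -36, -38, -19, -19, 0, -7]
  [-17, -43, -31, -60, -26, -41, 0]
Key observation: every diagonal entry stays at the unit through all rounds, so no improving cycle exists.
Answer: CONVERGES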